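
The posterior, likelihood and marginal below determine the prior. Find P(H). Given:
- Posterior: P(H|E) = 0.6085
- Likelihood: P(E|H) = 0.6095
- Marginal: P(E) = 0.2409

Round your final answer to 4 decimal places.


From Bayes' theorem: P(H|E) = P(E|H) × P(H) / P(E)

Rearranging for P(H):
P(H) = P(H|E) × P(E) / P(E|H)
     = 0.6085 × 0.2409 / 0.6095
     = 0.14658765 / 0.6095
     = 0.2405


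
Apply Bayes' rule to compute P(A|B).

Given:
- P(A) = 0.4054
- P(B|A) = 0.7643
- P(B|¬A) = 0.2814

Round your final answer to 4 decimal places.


Bayes' theorem: P(A|B) = P(B|A) × P(A) / P(B)

Step 1: Calculate P(B) using law of total probability
P(B) = P(B|A)P(A) + P(B|¬A)P(¬A)
     = 0.7643 × 0.4054 + 0.2814 × 0.5946
     = 0.30984722 + 0.16732044
     = 0.47716766

Step 2: Apply Bayes' theorem
P(A|B) = P(B|A) × P(A) / P(B)
       = 0.30984722 / 0.47716766
       = 0.6493


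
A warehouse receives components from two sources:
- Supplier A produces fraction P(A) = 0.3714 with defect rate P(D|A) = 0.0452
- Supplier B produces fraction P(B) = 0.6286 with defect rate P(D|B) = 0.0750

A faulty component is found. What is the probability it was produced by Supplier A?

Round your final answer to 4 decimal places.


Let A = from Supplier A, D = faulty

Given:
- P(A) = 0.3714, P(B) = 0.6286
- P(D|A) = 0.0452, P(D|B) = 0.0750

Step 1: Find P(D)
P(D) = P(D|A)P(A) + P(D|B)P(B)
     = 0.0452 × 0.3714 + 0.0750 × 0.6286
     = 0.01678728 + 0.04714500
     = 0.06393228

Step 2: Apply Bayes' theorem
P(A|D) = P(D|A)P(A) / P(D)
       = 0.01678728 / 0.06393228
       = 0.2626


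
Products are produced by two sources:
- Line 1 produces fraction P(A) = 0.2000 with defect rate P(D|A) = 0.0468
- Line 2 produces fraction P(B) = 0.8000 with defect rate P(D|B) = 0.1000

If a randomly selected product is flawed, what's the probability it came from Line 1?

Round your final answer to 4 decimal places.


Let A = from Line 1, D = flawed

Given:
- P(A) = 0.2000, P(B) = 0.8000
- P(D|A) = 0.0468, P(D|B) = 0.1000

Step 1: Find P(D)
P(D) = P(D|A)P(A) + P(D|B)P(B)
     = 0.0468 × 0.2000 + 0.1000 × 0.8000
     = 0.00936000 + 0.08000000
     = 0.08936000

Step 2: Apply Bayes' theorem
P(A|D) = P(D|A)P(A) / P(D)
       = 0.00936000 / 0.08936000
       = 0.1047


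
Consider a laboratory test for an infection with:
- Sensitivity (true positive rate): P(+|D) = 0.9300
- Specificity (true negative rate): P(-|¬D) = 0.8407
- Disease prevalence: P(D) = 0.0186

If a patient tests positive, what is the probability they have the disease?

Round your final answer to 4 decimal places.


Let D = has disease, + = positive test

Given:
- P(D) = 0.0186 (prevalence)
- P(+|D) = 0.9300 (sensitivity)
- P(-|¬D) = 0.8407 (specificity)
- P(+|¬D) = 0.1593 (false positive rate = 1 - specificity)

Step 1: Find P(+)
P(+) = P(+|D)P(D) + P(+|¬D)P(¬D)
     = 0.9300 × 0.0186 + 0.1593 × 0.9814
     = 0.01729800 + 0.15633702
     = 0.17363502

Step 2: Apply Bayes' theorem for P(D|+)
P(D|+) = P(+|D)P(D) / P(+)
       = 0.01729800 / 0.17363502
       = 0.0996


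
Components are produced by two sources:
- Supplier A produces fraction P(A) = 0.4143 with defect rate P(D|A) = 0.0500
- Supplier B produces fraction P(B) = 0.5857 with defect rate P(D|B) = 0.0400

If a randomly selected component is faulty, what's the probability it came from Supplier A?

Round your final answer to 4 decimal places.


Let A = from Supplier A, D = faulty

Given:
- P(A) = 0.4143, P(B) = 0.5857
- P(D|A) = 0.0500, P(D|B) = 0.0400

Step 1: Find P(D)
P(D) = P(D|A)P(A) + P(D|B)P(B)
     = 0.0500 × 0.4143 + 0.0400 × 0.5857
     = 0.02071500 + 0.02342800
     = 0.04414300

Step 2: Apply Bayes' theorem
P(A|D) = P(D|A)P(A) / P(D)
       = 0.02071500 / 0.04414300
       = 0.4693


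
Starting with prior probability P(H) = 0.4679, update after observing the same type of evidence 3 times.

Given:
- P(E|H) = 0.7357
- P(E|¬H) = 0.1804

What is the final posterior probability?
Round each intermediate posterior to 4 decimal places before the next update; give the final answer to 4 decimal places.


Sequential Bayesian updating:

Initial prior: P(H) = 0.4679

Update 1:
  P(E) = 0.7357 × 0.4679 + 0.1804 × 0.5321 = 0.34423403 + 0.09599084 = 0.44022487
  P(H|E) = 0.34423403 / 0.44022487 = 0.7820

Update 2:
  P(E) = 0.7357 × 0.7820 + 0.1804 × 0.2180 = 0.57531740 + 0.03932720 = 0.61464460
  P(H|E) = 0.57531740 / 0.61464460 = 0.9360

Update 3:
  P(E) = 0.7357 × 0.9360 + 0.1804 × 0.0640 = 0.68861520 + 0.01154560 = 0.70016080
  P(H|E) = 0.68861520 / 0.70016080 = 0.9835

Final posterior: 0.9835


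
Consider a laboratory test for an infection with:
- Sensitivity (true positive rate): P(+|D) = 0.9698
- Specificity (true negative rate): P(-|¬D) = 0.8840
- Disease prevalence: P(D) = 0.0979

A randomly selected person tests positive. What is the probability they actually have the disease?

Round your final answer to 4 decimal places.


Let D = has disease, + = positive test

Given:
- P(D) = 0.0979 (prevalence)
- P(+|D) = 0.9698 (sensitivity)
- P(-|¬D) = 0.8840 (specificity)
- P(+|¬D) = 0.1160 (false positive rate = 1 - specificity)

Step 1: Find P(+)
P(+) = P(+|D)P(D) + P(+|¬D)P(¬D)
     = 0.9698 × 0.0979 + 0.1160 × 0.9021
     = 0.09494342 + 0.10464360
     = 0.19958702

Step 2: Apply Bayes' theorem for P(D|+)
P(D|+) = P(+|D)P(D) / P(+)
       = 0.09494342 / 0.19958702
       = 0.4757


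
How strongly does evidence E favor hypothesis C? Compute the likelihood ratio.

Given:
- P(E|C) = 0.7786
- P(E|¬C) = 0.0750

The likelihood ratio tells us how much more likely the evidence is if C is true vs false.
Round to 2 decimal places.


Likelihood Ratio (LR) = P(E|C) / P(E|¬C)

LR = 0.7786 / 0.0750
   = 10.38

The evidence is 10.38 times more likely if C is true than if C is false.
Since LR > 1, the evidence supports C over ¬C.


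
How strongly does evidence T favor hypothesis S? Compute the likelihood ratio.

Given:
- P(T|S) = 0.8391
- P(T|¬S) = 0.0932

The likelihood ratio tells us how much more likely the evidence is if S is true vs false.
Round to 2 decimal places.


Likelihood Ratio (LR) = P(T|S) / P(T|¬S)

LR = 0.8391 / 0.0932
   = 9.00

The evidence is 9.00 times more likely if S is true than if S is false.
Because LR exceeds 1, T is evidence for S.


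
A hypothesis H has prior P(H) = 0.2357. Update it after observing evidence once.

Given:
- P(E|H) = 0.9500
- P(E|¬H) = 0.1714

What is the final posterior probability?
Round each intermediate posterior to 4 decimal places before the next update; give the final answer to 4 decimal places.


Sequential Bayesian updating:

Initial prior: P(H) = 0.2357

Update 1:
  P(E) = 0.9500 × 0.2357 + 0.1714 × 0.7643 = 0.22391500 + 0.13100102 = 0.35491602
  P(H|E) = 0.22391500 / 0.35491602 = 0.6309

Final posterior: 0.6309


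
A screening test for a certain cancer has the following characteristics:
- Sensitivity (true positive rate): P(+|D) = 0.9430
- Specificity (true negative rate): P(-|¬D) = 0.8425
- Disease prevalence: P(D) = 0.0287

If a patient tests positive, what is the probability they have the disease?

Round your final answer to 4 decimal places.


Let D = has disease, + = positive test

Given:
- P(D) = 0.0287 (prevalence)
- P(+|D) = 0.9430 (sensitivity)
- P(-|¬D) = 0.8425 (specificity)
- P(+|¬D) = 0.1575 (false positive rate = 1 - specificity)

Step 1: Find P(+)
P(+) = P(+|D)P(D) + P(+|¬D)P(¬D)
     = 0.9430 × 0.0287 + 0.1575 × 0.9713
     = 0.02706410 + 0.15297975
     = 0.18004385

Step 2: Apply Bayes' theorem for P(D|+)
P(D|+) = P(+|D)P(D) / P(+)
       = 0.02706410 / 0.18004385
       = 0.1503


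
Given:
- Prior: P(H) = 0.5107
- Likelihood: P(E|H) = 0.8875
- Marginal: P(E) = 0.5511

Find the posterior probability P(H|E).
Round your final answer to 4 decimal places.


Using Bayes' theorem:

P(H|E) = P(E|H) × P(H) / P(E)
       = 0.8875 × 0.5107 / 0.5511
       = 0.45324625 / 0.5511
       = 0.8224

The evidence strengthens our belief in H.
Prior: 0.5107 → Posterior: 0.8224


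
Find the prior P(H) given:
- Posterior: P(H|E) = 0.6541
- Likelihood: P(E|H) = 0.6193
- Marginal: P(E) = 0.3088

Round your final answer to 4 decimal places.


From Bayes' theorem: P(H|E) = P(E|H) × P(H) / P(E)

Rearranging for P(H):
P(H) = P(H|E) × P(E) / P(E|H)
     = 0.6541 × 0.3088 / 0.6193
     = 0.20198608 / 0.6193
     = 0.3262


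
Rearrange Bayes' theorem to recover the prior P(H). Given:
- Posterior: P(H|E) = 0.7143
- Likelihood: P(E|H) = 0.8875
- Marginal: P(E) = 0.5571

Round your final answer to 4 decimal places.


From Bayes' theorem: P(H|E) = P(E|H) × P(H) / P(E)

Rearranging for P(H):
P(H) = P(H|E) × P(E) / P(E|H)
     = 0.7143 × 0.5571 / 0.8875
     = 0.39793653 / 0.8875
     = 0.4484


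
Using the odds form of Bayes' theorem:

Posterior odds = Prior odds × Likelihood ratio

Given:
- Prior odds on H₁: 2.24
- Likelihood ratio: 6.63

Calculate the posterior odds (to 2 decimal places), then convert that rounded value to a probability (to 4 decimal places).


Step 1: Calculate posterior odds
Posterior odds = Prior odds × LR
               = 2.24 × 6.63
               = 14.85

Step 2: Convert to probability
P(H₁|E) = Posterior odds / (1 + Posterior odds)
       = 14.85 / (1 + 14.85)
       = 14.85 / 15.85
       = 0.9369

The evidence increased P(H₁) from 0.6914 to 0.9369.


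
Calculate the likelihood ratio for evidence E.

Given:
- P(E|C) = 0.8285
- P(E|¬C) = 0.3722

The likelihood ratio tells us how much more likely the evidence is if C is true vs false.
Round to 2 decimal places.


Likelihood Ratio (LR) = P(E|C) / P(E|¬C)

LR = 0.8285 / 0.3722
   = 2.23

The evidence is 2.23 times more likely if C is true than if C is false.
Because LR exceeds 1, E is evidence for C.


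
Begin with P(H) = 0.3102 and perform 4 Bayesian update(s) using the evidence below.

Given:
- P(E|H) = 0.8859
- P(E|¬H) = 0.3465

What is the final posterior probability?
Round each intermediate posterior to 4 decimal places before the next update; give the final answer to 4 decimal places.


Sequential Bayesian updating:

Initial prior: P(H) = 0.3102

Update 1:
  P(E) = 0.8859 × 0.3102 + 0.3465 × 0.6898 = 0.27480618 + 0.23901570 = 0.51382188
  P(H|E) = 0.27480618 / 0.51382188 = 0.5348

Update 2:
  P(E) = 0.8859 × 0.5348 + 0.3465 × 0.4652 = 0.47377932 + 0.16119180 = 0.63497112
  P(H|E) = 0.47377932 / 0.63497112 = 0.7461

Update 3:
  P(E) = 0.8859 × 0.7461 + 0.3465 × 0.2539 = 0.66096999 + 0.08797635 = 0.74894634
  P(H|E) = 0.66096999 / 0.74894634 = 0.8825

Update 4:
  P(E) = 0.8859 × 0.8825 + 0.3465 × 0.1175 = 0.78180675 + 0.04071375 = 0.82252050
  P(H|E) = 0.78180675 / 0.82252050 = 0.9505

Final posterior: 0.9505


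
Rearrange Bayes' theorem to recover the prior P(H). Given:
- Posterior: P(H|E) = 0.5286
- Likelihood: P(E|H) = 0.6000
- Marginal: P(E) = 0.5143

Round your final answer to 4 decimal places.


From Bayes' theorem: P(H|E) = P(E|H) × P(H) / P(E)

Rearranging for P(H):
P(H) = P(H|E) × P(E) / P(E|H)
     = 0.5286 × 0.5143 / 0.6000
     = 0.27185898 / 0.6000
     = 0.4531


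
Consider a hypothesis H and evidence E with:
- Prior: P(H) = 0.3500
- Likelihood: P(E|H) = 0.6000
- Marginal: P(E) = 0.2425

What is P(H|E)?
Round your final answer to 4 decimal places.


Using Bayes' theorem:

P(H|E) = P(E|H) × P(H) / P(E)
       = 0.6000 × 0.3500 / 0.2425
       = 0.21000000 / 0.2425
       = 0.8660

The evidence strengthens our belief in H.
Prior: 0.3500 → Posterior: 0.8660


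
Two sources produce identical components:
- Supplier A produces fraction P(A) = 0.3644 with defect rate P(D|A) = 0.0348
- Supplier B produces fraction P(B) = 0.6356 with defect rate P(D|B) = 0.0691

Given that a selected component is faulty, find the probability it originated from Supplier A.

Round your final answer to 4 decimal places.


Let A = from Supplier A, D = faulty

Given:
- P(A) = 0.3644, P(B) = 0.6356
- P(D|A) = 0.0348, P(D|B) = 0.0691

Step 1: Find P(D)
P(D) = P(D|A)P(A) + P(D|B)P(B)
     = 0.0348 × 0.3644 + 0.0691 × 0.6356
     = 0.01268112 + 0.04391996
     = 0.05660108

Step 2: Apply Bayes' theorem
P(A|D) = P(D|A)P(A) / P(D)
       = 0.01268112 / 0.05660108
       = 0.2240


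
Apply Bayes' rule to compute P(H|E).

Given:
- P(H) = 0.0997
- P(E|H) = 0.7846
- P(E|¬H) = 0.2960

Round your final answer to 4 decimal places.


Bayes' theorem: P(H|E) = P(E|H) × P(H) / P(E)

Step 1: Calculate P(E) using law of total probability
P(E) = P(E|H)P(H) + P(E|¬H)P(¬H)
     = 0.7846 × 0.0997 + 0.2960 × 0.9003
     = 0.07822462 + 0.26648880
     = 0.34471342

Step 2: Apply Bayes' theorem
P(H|E) = P(E|H) × P(H) / P(E)
       = 0.07822462 / 0.34471342
       = 0.2269


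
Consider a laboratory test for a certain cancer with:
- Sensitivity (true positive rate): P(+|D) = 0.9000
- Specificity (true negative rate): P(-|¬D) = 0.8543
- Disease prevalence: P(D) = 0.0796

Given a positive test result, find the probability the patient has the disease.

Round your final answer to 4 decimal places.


Let D = has disease, + = positive test

Given:
- P(D) = 0.0796 (prevalence)
- P(+|D) = 0.9000 (sensitivity)
- P(-|¬D) = 0.8543 (specificity)
- P(+|¬D) = 0.1457 (false positive rate = 1 - specificity)

Step 1: Find P(+)
P(+) = P(+|D)P(D) + P(+|¬D)P(¬D)
     = 0.9000 × 0.0796 + 0.1457 × 0.9204
     = 0.07164000 + 0.13410228
     = 0.20574228

Step 2: Apply Bayes' theorem for P(D|+)
P(D|+) = P(+|D)P(D) / P(+)
       = 0.07164000 / 0.20574228
       = 0.3482


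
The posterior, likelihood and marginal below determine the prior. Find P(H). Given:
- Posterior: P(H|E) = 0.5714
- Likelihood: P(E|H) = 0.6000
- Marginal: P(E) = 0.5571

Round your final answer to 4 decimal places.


From Bayes' theorem: P(H|E) = P(E|H) × P(H) / P(E)

Rearranging for P(H):
P(H) = P(H|E) × P(E) / P(E|H)
     = 0.5714 × 0.5571 / 0.6000
     = 0.31832694 / 0.6000
     = 0.5305


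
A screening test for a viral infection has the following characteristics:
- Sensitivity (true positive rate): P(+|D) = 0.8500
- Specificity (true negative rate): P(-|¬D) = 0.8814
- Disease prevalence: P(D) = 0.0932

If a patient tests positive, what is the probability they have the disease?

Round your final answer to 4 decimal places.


Let D = has disease, + = positive test

Given:
- P(D) = 0.0932 (prevalence)
- P(+|D) = 0.8500 (sensitivity)
- P(-|¬D) = 0.8814 (specificity)
- P(+|¬D) = 0.1186 (false positive rate = 1 - specificity)

Step 1: Find P(+)
P(+) = P(+|D)P(D) + P(+|¬D)P(¬D)
     = 0.8500 × 0.0932 + 0.1186 × 0.9068
     = 0.07922000 + 0.10754648
     = 0.18676648

Step 2: Apply Bayes' theorem for P(D|+)
P(D|+) = P(+|D)P(D) / P(+)
       = 0.07922000 / 0.18676648
       = 0.4242


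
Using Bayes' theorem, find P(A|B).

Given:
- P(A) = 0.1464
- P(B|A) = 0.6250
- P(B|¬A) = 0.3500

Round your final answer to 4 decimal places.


Bayes' theorem: P(A|B) = P(B|A) × P(A) / P(B)

Step 1: Calculate P(B) using law of total probability
P(B) = P(B|A)P(A) + P(B|¬A)P(¬A)
     = 0.6250 × 0.1464 + 0.3500 × 0.8536
     = 0.09150000 + 0.29876000
     = 0.39026000

Step 2: Apply Bayes' theorem
P(A|B) = P(B|A) × P(A) / P(B)
       = 0.09150000 / 0.39026000
       = 0.2345


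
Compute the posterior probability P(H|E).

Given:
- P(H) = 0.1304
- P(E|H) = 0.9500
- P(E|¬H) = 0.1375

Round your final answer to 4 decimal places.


Bayes' theorem: P(H|E) = P(E|H) × P(H) / P(E)

Step 1: Calculate P(E) using law of total probability
P(E) = P(E|H)P(H) + P(E|¬H)P(¬H)
     = 0.9500 × 0.1304 + 0.1375 × 0.8696
     = 0.12388000 + 0.11957000
     = 0.24345000

Step 2: Apply Bayes' theorem
P(H|E) = P(E|H) × P(H) / P(E)
       = 0.12388000 / 0.24345000
       = 0.5089


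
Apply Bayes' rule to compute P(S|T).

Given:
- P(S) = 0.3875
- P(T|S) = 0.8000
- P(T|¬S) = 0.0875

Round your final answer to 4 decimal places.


Bayes' theorem: P(S|T) = P(T|S) × P(S) / P(T)

Step 1: Calculate P(T) using law of total probability
P(T) = P(T|S)P(S) + P(T|¬S)P(¬S)
     = 0.8000 × 0.3875 + 0.0875 × 0.6125
     = 0.31000000 + 0.05359375
     = 0.36359375

Step 2: Apply Bayes' theorem
P(S|T) = P(T|S) × P(S) / P(T)
       = 0.31000000 / 0.36359375
       = 0.8526


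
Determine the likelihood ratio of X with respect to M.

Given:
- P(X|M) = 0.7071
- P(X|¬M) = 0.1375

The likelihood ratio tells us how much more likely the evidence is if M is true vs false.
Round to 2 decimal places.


Likelihood Ratio (LR) = P(X|M) / P(X|¬M)

LR = 0.7071 / 0.1375
   = 5.14

The evidence is 5.14 times more likely if M is true than if M is false.
Because LR exceeds 1, X is evidence for M.


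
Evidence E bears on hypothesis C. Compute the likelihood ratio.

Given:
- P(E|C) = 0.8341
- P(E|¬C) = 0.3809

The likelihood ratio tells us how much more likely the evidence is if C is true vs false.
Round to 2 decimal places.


Likelihood Ratio (LR) = P(E|C) / P(E|¬C)

LR = 0.8341 / 0.3809
   = 2.19

The evidence is 2.19 times more likely if C is true than if C is false.
Since LR > 1, the evidence supports C over ¬C.


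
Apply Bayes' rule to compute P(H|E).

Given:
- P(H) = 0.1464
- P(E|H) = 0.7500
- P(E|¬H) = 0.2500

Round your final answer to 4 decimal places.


Bayes' theorem: P(H|E) = P(E|H) × P(H) / P(E)

Step 1: Calculate P(E) using law of total probability
P(E) = P(E|H)P(H) + P(E|¬H)P(¬H)
     = 0.7500 × 0.1464 + 0.2500 × 0.8536
     = 0.10980000 + 0.21340000
     = 0.32320000

Step 2: Apply Bayes' theorem
P(H|E) = P(E|H) × P(H) / P(E)
       = 0.10980000 / 0.32320000
       = 0.3397


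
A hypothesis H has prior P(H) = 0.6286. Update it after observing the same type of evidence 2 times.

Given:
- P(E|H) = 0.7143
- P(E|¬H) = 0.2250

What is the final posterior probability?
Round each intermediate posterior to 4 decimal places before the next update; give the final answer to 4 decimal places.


Sequential Bayesian updating:

Initial prior: P(H) = 0.6286

Update 1:
  P(E) = 0.7143 × 0.6286 + 0.2250 × 0.3714 = 0.44900898 + 0.08356500 = 0.53257398
  P(H|E) = 0.44900898 / 0.53257398 = 0.8431

Update 2:
  P(E) = 0.7143 × 0.8431 + 0.2250 × 0.1569 = 0.60222633 + 0.03530250 = 0.63752883
  P(H|E) = 0.60222633 / 0.63752883 = 0.9446

Final posterior: 0.9446


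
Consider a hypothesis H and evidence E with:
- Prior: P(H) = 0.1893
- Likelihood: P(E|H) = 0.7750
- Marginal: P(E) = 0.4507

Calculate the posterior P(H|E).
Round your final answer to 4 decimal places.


Using Bayes' theorem:

P(H|E) = P(E|H) × P(H) / P(E)
       = 0.7750 × 0.1893 / 0.4507
       = 0.14670750 / 0.4507
       = 0.3255

The evidence strengthens our belief in H.
Prior: 0.1893 → Posterior: 0.3255


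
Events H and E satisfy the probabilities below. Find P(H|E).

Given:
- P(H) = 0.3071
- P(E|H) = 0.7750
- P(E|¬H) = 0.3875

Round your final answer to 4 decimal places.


Bayes' theorem: P(H|E) = P(E|H) × P(H) / P(E)

Step 1: Calculate P(E) using law of total probability
P(E) = P(E|H)P(H) + P(E|¬H)P(¬H)
     = 0.7750 × 0.3071 + 0.3875 × 0.6929
     = 0.23800250 + 0.26849875
     = 0.50650125

Step 2: Apply Bayes' theorem
P(H|E) = P(E|H) × P(H) / P(E)
       = 0.23800250 / 0.50650125
       = 0.4699


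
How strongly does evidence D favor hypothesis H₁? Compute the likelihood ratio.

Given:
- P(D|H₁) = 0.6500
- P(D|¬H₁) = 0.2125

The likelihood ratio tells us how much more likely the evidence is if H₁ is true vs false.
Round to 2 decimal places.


Likelihood Ratio (LR) = P(D|H₁) / P(D|¬H₁)

LR = 0.6500 / 0.2125
   = 3.06

The evidence is 3.06 times more likely if H₁ is true than if H₁ is false.
Because LR exceeds 1, D is evidence for H₁.


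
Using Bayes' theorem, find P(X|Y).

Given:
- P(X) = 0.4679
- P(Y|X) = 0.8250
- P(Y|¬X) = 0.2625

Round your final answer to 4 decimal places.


Bayes' theorem: P(X|Y) = P(Y|X) × P(X) / P(Y)

Step 1: Calculate P(Y) using law of total probability
P(Y) = P(Y|X)P(X) + P(Y|¬X)P(¬X)
     = 0.8250 × 0.4679 + 0.2625 × 0.5321
     = 0.38601750 + 0.13967625
     = 0.52569375

Step 2: Apply Bayes' theorem
P(X|Y) = P(Y|X) × P(X) / P(Y)
       = 0.38601750 / 0.52569375
       = 0.7343


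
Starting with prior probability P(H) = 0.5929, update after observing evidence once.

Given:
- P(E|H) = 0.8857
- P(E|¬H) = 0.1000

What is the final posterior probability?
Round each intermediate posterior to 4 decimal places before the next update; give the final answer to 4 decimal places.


Sequential Bayesian updating:

Initial prior: P(H) = 0.5929

Update 1:
  P(E) = 0.8857 × 0.5929 + 0.1000 × 0.4071 = 0.52513153 + 0.04071000 = 0.56584153
  P(H|E) = 0.52513153 / 0.56584153 = 0.9281

Final posterior: 0.9281


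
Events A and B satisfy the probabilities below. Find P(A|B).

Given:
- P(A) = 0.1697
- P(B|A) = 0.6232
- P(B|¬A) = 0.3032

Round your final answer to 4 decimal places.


Bayes' theorem: P(A|B) = P(B|A) × P(A) / P(B)

Step 1: Calculate P(B) using law of total probability
P(B) = P(B|A)P(A) + P(B|¬A)P(¬A)
     = 0.6232 × 0.1697 + 0.3032 × 0.8303
     = 0.10575704 + 0.25174696
     = 0.35750400

Step 2: Apply Bayes' theorem
P(A|B) = P(B|A) × P(A) / P(B)
       = 0.10575704 / 0.35750400
       = 0.2958


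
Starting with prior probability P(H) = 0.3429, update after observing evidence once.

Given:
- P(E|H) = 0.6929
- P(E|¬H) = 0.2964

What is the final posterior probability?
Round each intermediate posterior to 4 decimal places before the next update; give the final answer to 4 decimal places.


Sequential Bayesian updating:

Initial prior: P(H) = 0.3429

Update 1:
  P(E) = 0.6929 × 0.3429 + 0.2964 × 0.6571 = 0.23759541 + 0.19476444 = 0.43235985
  P(H|E) = 0.23759541 / 0.43235985 = 0.5495

Final posterior: 0.5495


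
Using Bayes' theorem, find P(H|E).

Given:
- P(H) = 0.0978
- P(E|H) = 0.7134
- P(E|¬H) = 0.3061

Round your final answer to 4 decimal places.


Bayes' theorem: P(H|E) = P(E|H) × P(H) / P(E)

Step 1: Calculate P(E) using law of total probability
P(E) = P(E|H)P(H) + P(E|¬H)P(¬H)
     = 0.7134 × 0.0978 + 0.3061 × 0.9022
     = 0.06977052 + 0.27616342
     = 0.34593394

Step 2: Apply Bayes' theorem
P(H|E) = P(E|H) × P(H) / P(E)
       = 0.06977052 / 0.34593394
       = 0.2017


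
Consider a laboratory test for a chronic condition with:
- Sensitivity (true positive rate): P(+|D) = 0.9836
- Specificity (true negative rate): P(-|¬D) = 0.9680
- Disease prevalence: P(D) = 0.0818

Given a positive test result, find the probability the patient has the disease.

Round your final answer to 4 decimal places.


Let D = has disease, + = positive test

Given:
- P(D) = 0.0818 (prevalence)
- P(+|D) = 0.9836 (sensitivity)
- P(-|¬D) = 0.9680 (specificity)
- P(+|¬D) = 0.0320 (false positive rate = 1 - specificity)

Step 1: Find P(+)
P(+) = P(+|D)P(D) + P(+|¬D)P(¬D)
     = 0.9836 × 0.0818 + 0.0320 × 0.9182
     = 0.08045848 + 0.02938240
     = 0.10984088

Step 2: Apply Bayes' theorem for P(D|+)
P(D|+) = P(+|D)P(D) / P(+)
       = 0.08045848 / 0.10984088
       = 0.7325


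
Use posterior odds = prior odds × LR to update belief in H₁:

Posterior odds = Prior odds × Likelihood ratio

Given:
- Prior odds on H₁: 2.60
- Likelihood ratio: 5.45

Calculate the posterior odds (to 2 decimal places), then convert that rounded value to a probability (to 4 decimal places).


Step 1: Calculate posterior odds
Posterior odds = Prior odds × LR
               = 2.60 × 5.45
               = 14.17

Step 2: Convert to probability
P(H₁|E) = Posterior odds / (1 + Posterior odds)
       = 14.17 / (1 + 14.17)
       = 14.17 / 15.17
       = 0.9341

The evidence increased P(H₁) from 0.7222 to 0.9341.


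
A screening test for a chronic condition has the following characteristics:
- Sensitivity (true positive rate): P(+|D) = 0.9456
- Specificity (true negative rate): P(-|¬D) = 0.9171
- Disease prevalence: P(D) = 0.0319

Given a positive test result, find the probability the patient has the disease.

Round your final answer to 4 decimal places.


Let D = has disease, + = positive test

Given:
- P(D) = 0.0319 (prevalence)
- P(+|D) = 0.9456 (sensitivity)
- P(-|¬D) = 0.9171 (specificity)
- P(+|¬D) = 0.0829 (false positive rate = 1 - specificity)

Step 1: Find P(+)
P(+) = P(+|D)P(D) + P(+|¬D)P(¬D)
     = 0.9456 × 0.0319 + 0.0829 × 0.9681
     = 0.03016464 + 0.08025549
     = 0.11042013

Step 2: Apply Bayes' theorem for P(D|+)
P(D|+) = P(+|D)P(D) / P(+)
       = 0.03016464 / 0.11042013
       = 0.2732


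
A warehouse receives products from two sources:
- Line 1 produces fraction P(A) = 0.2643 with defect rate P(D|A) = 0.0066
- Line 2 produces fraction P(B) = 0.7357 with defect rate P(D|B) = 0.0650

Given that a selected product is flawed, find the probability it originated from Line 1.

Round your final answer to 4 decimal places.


Let A = from Line 1, D = flawed

Given:
- P(A) = 0.2643, P(B) = 0.7357
- P(D|A) = 0.0066, P(D|B) = 0.0650

Step 1: Find P(D)
P(D) = P(D|A)P(A) + P(D|B)P(B)
     = 0.0066 × 0.2643 + 0.0650 × 0.7357
     = 0.00174438 + 0.04782050
     = 0.04956488

Step 2: Apply Bayes' theorem
P(A|D) = P(D|A)P(A) / P(D)
       = 0.00174438 / 0.04956488
       = 0.0352


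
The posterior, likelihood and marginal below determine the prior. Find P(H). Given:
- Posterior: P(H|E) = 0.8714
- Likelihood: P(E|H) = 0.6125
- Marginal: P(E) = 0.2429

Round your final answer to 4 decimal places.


From Bayes' theorem: P(H|E) = P(E|H) × P(H) / P(E)

Rearranging for P(H):
P(H) = P(H|E) × P(E) / P(E|H)
     = 0.8714 × 0.2429 / 0.6125
     = 0.21166306 / 0.6125
     = 0.3456


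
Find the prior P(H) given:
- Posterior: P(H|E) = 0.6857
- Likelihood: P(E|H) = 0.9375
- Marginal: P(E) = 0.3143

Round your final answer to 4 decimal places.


From Bayes' theorem: P(H|E) = P(E|H) × P(H) / P(E)

Rearranging for P(H):
P(H) = P(H|E) × P(E) / P(E|H)
     = 0.6857 × 0.3143 / 0.9375
     = 0.21551551 / 0.9375
     = 0.2299


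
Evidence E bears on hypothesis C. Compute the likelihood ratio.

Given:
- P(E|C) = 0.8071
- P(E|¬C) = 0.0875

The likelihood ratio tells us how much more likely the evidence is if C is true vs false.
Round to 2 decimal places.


Likelihood Ratio (LR) = P(E|C) / P(E|¬C)

LR = 0.8071 / 0.0875
   = 9.22

The evidence is 9.22 times more likely if C is true than if C is false.
LR > 1, so observing E raises the odds in favor of C.


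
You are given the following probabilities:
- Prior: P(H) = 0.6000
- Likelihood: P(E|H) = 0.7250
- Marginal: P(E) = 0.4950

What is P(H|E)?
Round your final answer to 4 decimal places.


Using Bayes' theorem:

P(H|E) = P(E|H) × P(H) / P(E)
       = 0.7250 × 0.6000 / 0.4950
       = 0.43500000 / 0.4950
       = 0.8788

The evidence strengthens our belief in H.
Prior: 0.6000 → Posterior: 0.8788


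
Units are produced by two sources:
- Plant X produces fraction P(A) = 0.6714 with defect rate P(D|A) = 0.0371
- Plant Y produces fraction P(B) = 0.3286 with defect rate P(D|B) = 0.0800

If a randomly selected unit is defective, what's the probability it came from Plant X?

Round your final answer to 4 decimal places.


Let A = from Plant X, D = defective

Given:
- P(A) = 0.6714, P(B) = 0.3286
- P(D|A) = 0.0371, P(D|B) = 0.0800

Step 1: Find P(D)
P(D) = P(D|A)P(A) + P(D|B)P(B)
     = 0.0371 × 0.6714 + 0.0800 × 0.3286
     = 0.02490894 + 0.02628800
     = 0.05119694

Step 2: Apply Bayes' theorem
P(A|D) = P(D|A)P(A) / P(D)
       = 0.02490894 / 0.05119694
       = 0.4865


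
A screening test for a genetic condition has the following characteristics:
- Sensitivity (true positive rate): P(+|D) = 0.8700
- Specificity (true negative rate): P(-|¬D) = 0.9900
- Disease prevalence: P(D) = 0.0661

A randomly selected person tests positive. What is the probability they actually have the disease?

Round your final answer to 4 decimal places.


Let D = has disease, + = positive test

Given:
- P(D) = 0.0661 (prevalence)
- P(+|D) = 0.8700 (sensitivity)
- P(-|¬D) = 0.9900 (specificity)
- P(+|¬D) = 0.0100 (false positive rate = 1 - specificity)

Step 1: Find P(+)
P(+) = P(+|D)P(D) + P(+|¬D)P(¬D)
     = 0.8700 × 0.0661 + 0.0100 × 0.9339
     = 0.05750700 + 0.00933900
     = 0.06684600

Step 2: Apply Bayes' theorem for P(D|+)
P(D|+) = P(+|D)P(D) / P(+)
       = 0.05750700 / 0.06684600
       = 0.8603


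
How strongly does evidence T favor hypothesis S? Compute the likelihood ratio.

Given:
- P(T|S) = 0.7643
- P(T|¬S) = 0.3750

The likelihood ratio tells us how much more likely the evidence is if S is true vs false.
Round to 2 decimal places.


Likelihood Ratio (LR) = P(T|S) / P(T|¬S)

LR = 0.7643 / 0.3750
   = 2.04

The evidence is 2.04 times more likely if S is true than if S is false.
LR > 1, so observing T raises the odds in favor of S.


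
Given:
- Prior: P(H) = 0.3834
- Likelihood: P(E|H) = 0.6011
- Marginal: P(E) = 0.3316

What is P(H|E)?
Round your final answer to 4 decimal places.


Using Bayes' theorem:

P(H|E) = P(E|H) × P(H) / P(E)
       = 0.6011 × 0.3834 / 0.3316
       = 0.23046174 / 0.3316
       = 0.6950

The evidence strengthens our belief in H.
Prior: 0.3834 → Posterior: 0.6950


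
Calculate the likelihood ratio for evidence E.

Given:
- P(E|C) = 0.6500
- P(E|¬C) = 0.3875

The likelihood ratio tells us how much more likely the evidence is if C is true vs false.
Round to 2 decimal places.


Likelihood Ratio (LR) = P(E|C) / P(E|¬C)

LR = 0.6500 / 0.3875
   = 1.68

The evidence is 1.68 times more likely if C is true than if C is false.
LR > 1, so observing E raises the odds in favor of C.


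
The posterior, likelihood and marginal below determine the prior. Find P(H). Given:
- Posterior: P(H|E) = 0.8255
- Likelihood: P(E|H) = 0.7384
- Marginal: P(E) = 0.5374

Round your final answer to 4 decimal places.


From Bayes' theorem: P(H|E) = P(E|H) × P(H) / P(E)

Rearranging for P(H):
P(H) = P(H|E) × P(E) / P(E|H)
     = 0.8255 × 0.5374 / 0.7384
     = 0.44362370 / 0.7384
     = 0.6008


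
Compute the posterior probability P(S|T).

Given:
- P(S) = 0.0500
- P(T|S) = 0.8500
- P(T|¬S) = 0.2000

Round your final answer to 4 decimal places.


Bayes' theorem: P(S|T) = P(T|S) × P(S) / P(T)

Step 1: Calculate P(T) using law of total probability
P(T) = P(T|S)P(S) + P(T|¬S)P(¬S)
     = 0.8500 × 0.0500 + 0.2000 × 0.9500
     = 0.04250000 + 0.19000000
     = 0.23250000

Step 2: Apply Bayes' theorem
P(S|T) = P(T|S) × P(S) / P(T)
       = 0.04250000 / 0.23250000
       = 0.1828


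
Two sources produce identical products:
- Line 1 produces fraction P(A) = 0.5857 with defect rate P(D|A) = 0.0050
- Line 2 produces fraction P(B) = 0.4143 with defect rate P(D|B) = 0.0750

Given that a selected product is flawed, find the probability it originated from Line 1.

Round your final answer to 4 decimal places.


Let A = from Line 1, D = flawed

Given:
- P(A) = 0.5857, P(B) = 0.4143
- P(D|A) = 0.0050, P(D|B) = 0.0750

Step 1: Find P(D)
P(D) = P(D|A)P(A) + P(D|B)P(B)
     = 0.0050 × 0.5857 + 0.0750 × 0.4143
     = 0.00292850 + 0.03107250
     = 0.03400100

Step 2: Apply Bayes' theorem
P(A|D) = P(D|A)P(A) / P(D)
       = 0.00292850 / 0.03400100
       = 0.0861


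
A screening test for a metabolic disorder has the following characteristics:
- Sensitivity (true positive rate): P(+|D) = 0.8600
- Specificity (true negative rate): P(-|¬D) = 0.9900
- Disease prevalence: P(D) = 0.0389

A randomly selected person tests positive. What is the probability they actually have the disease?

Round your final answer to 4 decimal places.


Let D = has disease, + = positive test

Given:
- P(D) = 0.0389 (prevalence)
- P(+|D) = 0.8600 (sensitivity)
- P(-|¬D) = 0.9900 (specificity)
- P(+|¬D) = 0.0100 (false positive rate = 1 - specificity)

Step 1: Find P(+)
P(+) = P(+|D)P(D) + P(+|¬D)P(¬D)
     = 0.8600 × 0.0389 + 0.0100 × 0.9611
     = 0.03345400 + 0.00961100
     = 0.04306500

Step 2: Apply Bayes' theorem for P(D|+)
P(D|+) = P(+|D)P(D) / P(+)
       = 0.03345400 / 0.04306500
       = 0.7768


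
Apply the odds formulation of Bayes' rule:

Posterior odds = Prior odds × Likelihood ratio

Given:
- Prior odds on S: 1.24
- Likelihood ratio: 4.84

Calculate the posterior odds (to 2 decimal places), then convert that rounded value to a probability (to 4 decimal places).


Step 1: Calculate posterior odds
Posterior odds = Prior odds × LR
               = 1.24 × 4.84
               = 6.00

Step 2: Convert to probability
P(S|E) = Posterior odds / (1 + Posterior odds)
       = 6.00 / (1 + 6.00)
       = 6.00 / 7.00
       = 0.8571

The evidence increased P(S) from 0.5536 to 0.8571.


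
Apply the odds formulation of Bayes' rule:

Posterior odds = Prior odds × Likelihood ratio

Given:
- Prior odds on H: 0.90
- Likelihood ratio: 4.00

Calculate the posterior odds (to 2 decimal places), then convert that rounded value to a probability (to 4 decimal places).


Step 1: Calculate posterior odds
Posterior odds = Prior odds × LR
               = 0.90 × 4.00
               = 3.60

Step 2: Convert to probability
P(H|E) = Posterior odds / (1 + Posterior odds)
       = 3.60 / (1 + 3.60)
       = 3.60 / 4.60
       = 0.7826

The evidence increased P(H) from 0.4737 to 0.7826.


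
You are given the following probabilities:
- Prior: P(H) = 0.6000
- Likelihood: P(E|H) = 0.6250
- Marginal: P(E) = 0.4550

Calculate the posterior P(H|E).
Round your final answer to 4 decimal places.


Using Bayes' theorem:

P(H|E) = P(E|H) × P(H) / P(E)
       = 0.6250 × 0.6000 / 0.4550
       = 0.37500000 / 0.4550
       = 0.8242

The evidence strengthens our belief in H.
Prior: 0.6000 → Posterior: 0.8242


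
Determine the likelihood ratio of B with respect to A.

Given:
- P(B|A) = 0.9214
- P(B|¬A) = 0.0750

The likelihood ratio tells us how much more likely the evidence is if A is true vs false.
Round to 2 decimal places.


Likelihood Ratio (LR) = P(B|A) / P(B|¬A)

LR = 0.9214 / 0.0750
   = 12.29

The evidence is 12.29 times more likely if A is true than if A is false.
Because LR exceeds 1, B is evidence for A.


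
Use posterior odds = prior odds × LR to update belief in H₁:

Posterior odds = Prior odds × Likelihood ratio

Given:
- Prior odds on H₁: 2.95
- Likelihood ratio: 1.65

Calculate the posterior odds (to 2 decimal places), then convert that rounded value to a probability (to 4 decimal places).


Step 1: Calculate posterior odds
Posterior odds = Prior odds × LR
               = 2.95 × 1.65
               = 4.87

Step 2: Convert to probability
P(H₁|E) = Posterior odds / (1 + Posterior odds)
       = 4.87 / (1 + 4.87)
       = 4.87 / 5.87
       = 0.8296

The evidence increased P(H₁) from 0.7468 to 0.8296.


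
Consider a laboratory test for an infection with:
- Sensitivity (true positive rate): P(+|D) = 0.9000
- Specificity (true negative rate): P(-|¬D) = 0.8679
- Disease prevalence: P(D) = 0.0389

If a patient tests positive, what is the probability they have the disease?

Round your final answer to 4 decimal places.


Let D = has disease, + = positive test

Given:
- P(D) = 0.0389 (prevalence)
- P(+|D) = 0.9000 (sensitivity)
- P(-|¬D) = 0.8679 (specificity)
- P(+|¬D) = 0.1321 (false positive rate = 1 - specificity)

Step 1: Find P(+)
P(+) = P(+|D)P(D) + P(+|¬D)P(¬D)
     = 0.9000 × 0.0389 + 0.1321 × 0.9611
     = 0.03501000 + 0.12696131
     = 0.16197131

Step 2: Apply Bayes' theorem for P(D|+)
P(D|+) = P(+|D)P(D) / P(+)
       = 0.03501000 / 0.16197131
       = 0.2161


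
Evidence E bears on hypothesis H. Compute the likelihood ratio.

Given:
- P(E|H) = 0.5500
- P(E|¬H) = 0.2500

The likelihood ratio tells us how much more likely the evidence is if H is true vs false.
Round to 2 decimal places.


Likelihood Ratio (LR) = P(E|H) / P(E|¬H)

LR = 0.5500 / 0.2500
   = 2.20

The evidence is 2.20 times more likely if H is true than if H is false.
Since LR > 1, the evidence supports H over ¬H.


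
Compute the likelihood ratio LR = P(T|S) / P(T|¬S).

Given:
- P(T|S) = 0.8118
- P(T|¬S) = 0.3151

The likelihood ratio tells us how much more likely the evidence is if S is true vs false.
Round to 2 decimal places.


Likelihood Ratio (LR) = P(T|S) / P(T|¬S)

LR = 0.8118 / 0.3151
   = 2.58

The evidence is 2.58 times more likely if S is true than if S is false.
Since LR > 1, the evidence supports S over ¬S.


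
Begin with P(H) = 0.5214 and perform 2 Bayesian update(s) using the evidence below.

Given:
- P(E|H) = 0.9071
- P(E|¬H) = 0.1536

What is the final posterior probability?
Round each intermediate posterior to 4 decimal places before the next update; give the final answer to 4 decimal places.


Sequential Bayesian updating:

Initial prior: P(H) = 0.5214

Update 1:
  P(E) = 0.9071 × 0.5214 + 0.1536 × 0.4786 = 0.47296194 + 0.07351296 = 0.54647490
  P(H|E) = 0.47296194 / 0.54647490 = 0.8655

Update 2:
  P(E) = 0.9071 × 0.8655 + 0.1536 × 0.1345 = 0.78509505 + 0.02065920 = 0.80575425
  P(H|E) = 0.78509505 / 0.80575425 = 0.9744

Final posterior: 0.9744


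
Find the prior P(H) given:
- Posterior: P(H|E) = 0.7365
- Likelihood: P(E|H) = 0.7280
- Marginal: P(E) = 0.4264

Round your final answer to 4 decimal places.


From Bayes' theorem: P(H|E) = P(E|H) × P(H) / P(E)

Rearranging for P(H):
P(H) = P(H|E) × P(E) / P(E|H)
     = 0.7365 × 0.4264 / 0.7280
     = 0.31404360 / 0.7280
     = 0.4314


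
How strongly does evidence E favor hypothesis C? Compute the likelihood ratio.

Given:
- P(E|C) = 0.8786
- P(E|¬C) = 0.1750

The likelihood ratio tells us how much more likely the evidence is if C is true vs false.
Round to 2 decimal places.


Likelihood Ratio (LR) = P(E|C) / P(E|¬C)

LR = 0.8786 / 0.1750
   = 5.02

The evidence is 5.02 times more likely if C is true than if C is false.
LR > 1, so observing E raises the odds in favor of C.


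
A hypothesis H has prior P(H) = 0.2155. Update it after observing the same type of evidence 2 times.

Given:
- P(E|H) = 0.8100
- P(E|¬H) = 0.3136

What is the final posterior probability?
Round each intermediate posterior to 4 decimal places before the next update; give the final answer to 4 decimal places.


Sequential Bayesian updating:

Initial prior: P(H) = 0.2155

Update 1:
  P(E) = 0.8100 × 0.2155 + 0.3136 × 0.7845 = 0.17455500 + 0.24601920 = 0.42057420
  P(H|E) = 0.17455500 / 0.42057420 = 0.4150

Update 2:
  P(E) = 0.8100 × 0.4150 + 0.3136 × 0.5850 = 0.33615000 + 0.18345600 = 0.51960600
  P(H|E) = 0.33615000 / 0.51960600 = 0.6469

Final posterior: 0.6469


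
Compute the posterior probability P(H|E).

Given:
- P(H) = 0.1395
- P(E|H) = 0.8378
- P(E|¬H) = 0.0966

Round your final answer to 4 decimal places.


Bayes' theorem: P(H|E) = P(E|H) × P(H) / P(E)

Step 1: Calculate P(E) using law of total probability
P(E) = P(E|H)P(H) + P(E|¬H)P(¬H)
     = 0.8378 × 0.1395 + 0.0966 × 0.8605
     = 0.11687310 + 0.08312430
     = 0.19999740

Step 2: Apply Bayes' theorem
P(H|E) = P(E|H) × P(H) / P(E)
       = 0.11687310 / 0.19999740
       = 0.5844


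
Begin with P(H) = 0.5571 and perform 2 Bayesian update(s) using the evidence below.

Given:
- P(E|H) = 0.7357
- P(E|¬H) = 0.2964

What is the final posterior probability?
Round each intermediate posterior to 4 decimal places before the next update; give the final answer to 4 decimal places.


Sequential Bayesian updating:

Initial prior: P(H) = 0.5571

Update 1:
  P(E) = 0.7357 × 0.5571 + 0.2964 × 0.4429 = 0.40985847 + 0.13127556 = 0.54113403
  P(H|E) = 0.40985847 / 0.54113403 = 0.7574

Update 2:
  P(E) = 0.7357 × 0.7574 + 0.2964 × 0.2426 = 0.55721918 + 0.07190664 = 0.62912582
  P(H|E) = 0.55721918 / 0.62912582 = 0.8857

Final posterior: 0.8857


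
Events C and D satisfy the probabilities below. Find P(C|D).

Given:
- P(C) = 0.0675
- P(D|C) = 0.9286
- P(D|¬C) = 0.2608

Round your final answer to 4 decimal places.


Bayes' theorem: P(C|D) = P(D|C) × P(C) / P(D)

Step 1: Calculate P(D) using law of total probability
P(D) = P(D|C)P(C) + P(D|¬C)P(¬C)
     = 0.9286 × 0.0675 + 0.2608 × 0.9325
     = 0.06268050 + 0.24319600
     = 0.30587650

Step 2: Apply Bayes' theorem
P(C|D) = P(D|C) × P(C) / P(D)
       = 0.06268050 / 0.30587650
       = 0.2049


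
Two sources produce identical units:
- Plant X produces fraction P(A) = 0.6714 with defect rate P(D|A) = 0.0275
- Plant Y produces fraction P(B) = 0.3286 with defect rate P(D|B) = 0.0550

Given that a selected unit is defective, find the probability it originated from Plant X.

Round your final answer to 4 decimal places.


Let A = from Plant X, D = defective

Given:
- P(A) = 0.6714, P(B) = 0.3286
- P(D|A) = 0.0275, P(D|B) = 0.0550

Step 1: Find P(D)
P(D) = P(D|A)P(A) + P(D|B)P(B)
     = 0.0275 × 0.6714 + 0.0550 × 0.3286
     = 0.01846350 + 0.01807300
     = 0.03653650

Step 2: Apply Bayes' theorem
P(A|D) = P(D|A)P(A) / P(D)
       = 0.01846350 / 0.03653650
       = 0.5053
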